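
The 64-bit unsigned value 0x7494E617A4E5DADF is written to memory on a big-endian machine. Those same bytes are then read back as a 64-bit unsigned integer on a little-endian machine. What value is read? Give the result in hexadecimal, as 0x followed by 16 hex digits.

0xDFDAE5A417E69474

Stored big-endian, the bytes at ascending addresses are 74 94 E6 17 A4 E5 DA DF.
Read back as little-endian, the first byte is least significant, giving 0xDFDAE5A417E69474.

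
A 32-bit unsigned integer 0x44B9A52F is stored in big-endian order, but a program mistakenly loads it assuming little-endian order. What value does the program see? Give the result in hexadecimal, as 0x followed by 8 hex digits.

Stored big-endian, the bytes at ascending addresses are 44 B9 A5 2F.
Read back as little-endian, the first byte is least significant, giving 0x2FA5B944.

0x2FA5B944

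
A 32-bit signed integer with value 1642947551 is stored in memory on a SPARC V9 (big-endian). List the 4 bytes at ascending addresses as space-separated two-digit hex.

1642947551 in hexadecimal, padded to 32 bits, is 0x61ED63DF.
Split into bytes (most-significant first): 61 ED 63 DF.
Big-endian: lowest address holds the most-significant byte.
So the memory order matches the most-significant-first order: 61 ED 63 DF.

61 ED 63 DF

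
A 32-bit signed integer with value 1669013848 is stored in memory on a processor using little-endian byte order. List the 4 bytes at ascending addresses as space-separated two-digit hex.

1669013848 in hexadecimal, padded to 32 bits, is 0x637B2158.
Split into bytes (most-significant first): 63 7B 21 58.
Little-endian: lowest address holds the least-significant byte.
So at ascending addresses the bytes are 58 21 7B 63.

58 21 7B 63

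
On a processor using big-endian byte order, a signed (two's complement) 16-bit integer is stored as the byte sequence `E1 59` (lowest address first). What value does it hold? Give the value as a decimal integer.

-7847

Big-endian stores the most-significant byte at the lowest address.
The bytes are already most-significant first: 0xE159.
Top bit is set, so as a signed 16-bit value this is 0xE159 − 2^16 = -7847.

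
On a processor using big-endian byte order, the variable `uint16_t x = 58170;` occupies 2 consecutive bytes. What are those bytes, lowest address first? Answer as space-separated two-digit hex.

E3 3A

58170 in hexadecimal, padded to 16 bits, is 0xE33A.
Split into bytes (most-significant first): E3 3A.
In big-endian order the high byte comes first in memory.
So the memory order matches the most-significant-first order: E3 3A.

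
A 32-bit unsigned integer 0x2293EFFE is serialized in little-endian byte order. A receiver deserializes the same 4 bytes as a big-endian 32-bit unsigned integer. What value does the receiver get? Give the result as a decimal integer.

4277113634

Stored little-endian, the bytes at ascending addresses are FE EF 93 22.
Read back as big-endian, the last byte is least significant, giving 0xFEEF9322.
0xFEEF9322 = 4277113634.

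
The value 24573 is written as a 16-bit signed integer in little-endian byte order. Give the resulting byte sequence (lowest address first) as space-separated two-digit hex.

FD 5F

24573 in hexadecimal, padded to 16 bits, is 0x5FFD.
Split into bytes (most-significant first): 5F FD.
In little-endian order the low byte comes first in memory.
So at ascending addresses the bytes are FD 5F.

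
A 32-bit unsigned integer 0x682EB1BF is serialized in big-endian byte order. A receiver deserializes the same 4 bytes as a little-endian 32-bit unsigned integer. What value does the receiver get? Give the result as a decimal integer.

3216060008

Stored big-endian, the bytes at ascending addresses are 68 2E B1 BF.
Read back as little-endian, the first byte is least significant, giving 0xBFB12E68.
0xBFB12E68 = 3216060008.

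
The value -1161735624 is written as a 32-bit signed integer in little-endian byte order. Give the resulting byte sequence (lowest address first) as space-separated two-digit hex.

38 52 C1 BA

Two's complement of -1161735624 in 32 bits: 1161735624 = 0x453EADC8; invert → 0xBAC15237; add 1 → 0xBAC15238.
Split into bytes (most-significant first): BA C1 52 38.
Little-endian stores the least-significant byte at the lowest address.
So at ascending addresses the bytes are 38 52 C1 BA.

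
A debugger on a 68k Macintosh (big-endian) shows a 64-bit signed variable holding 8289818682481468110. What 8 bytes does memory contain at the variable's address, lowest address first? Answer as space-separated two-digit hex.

73 0B 5A 2B 9D B4 62 CE

8289818682481468110 in hexadecimal, padded to 64 bits, is 0x730B5A2B9DB462CE.
Split into bytes (most-significant first): 73 0B 5A 2B 9D B4 62 CE.
In big-endian order the high byte comes first in memory.
So the memory order matches the most-significant-first order: 73 0B 5A 2B 9D B4 62 CE.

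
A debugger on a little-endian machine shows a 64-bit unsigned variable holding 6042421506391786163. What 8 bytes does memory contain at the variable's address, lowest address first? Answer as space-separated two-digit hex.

6042421506391786163 in hexadecimal, padded to 64 bits, is 0x53DAFE588FA9C2B3.
Split into bytes (most-significant first): 53 DA FE 58 8F A9 C2 B3.
In little-endian order the low byte comes first in memory.
So at ascending addresses the bytes are B3 C2 A9 8F 58 FE DA 53.

B3 C2 A9 8F 58 FE DA 53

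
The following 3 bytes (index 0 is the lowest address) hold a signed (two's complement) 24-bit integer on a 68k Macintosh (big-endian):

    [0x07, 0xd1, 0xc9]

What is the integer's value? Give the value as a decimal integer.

512457

Big-endian stores the most-significant byte at the lowest address.
The bytes are already most-significant first: 0x07D1C9.
0x07D1C9 = 512457.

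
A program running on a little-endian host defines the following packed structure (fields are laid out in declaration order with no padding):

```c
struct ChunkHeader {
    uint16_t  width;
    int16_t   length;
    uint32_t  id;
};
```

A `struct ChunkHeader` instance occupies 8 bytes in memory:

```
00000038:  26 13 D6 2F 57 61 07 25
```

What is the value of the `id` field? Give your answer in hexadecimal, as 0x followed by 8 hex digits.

0x25076157

`id` follows `width` (2 B), `length` (2 B), so it starts at offset 2 + 2 = 4 and occupies 4 bytes.
Bytes at offsets 4..7: 57 61 07 25.
Little-endian: lowest address holds the least-significant byte.
Reassemble most-significant byte first: 25 07 61 57 → 0x25076157.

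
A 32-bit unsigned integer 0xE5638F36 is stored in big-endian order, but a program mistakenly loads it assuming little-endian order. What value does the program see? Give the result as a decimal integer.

Stored big-endian, the bytes at ascending addresses are E5 63 8F 36.
Read back as little-endian, the first byte is least significant, giving 0x368F63E5.
0x368F63E5 = 915366885.

915366885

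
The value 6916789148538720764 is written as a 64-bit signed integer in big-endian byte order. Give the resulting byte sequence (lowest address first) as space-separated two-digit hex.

6916789148538720764 in hexadecimal, padded to 64 bits, is 0x5FFD5F1578ED51FC.
Split into bytes (most-significant first): 5F FD 5F 15 78 ED 51 FC.
In big-endian order the high byte comes first in memory.
So the memory order matches the most-significant-first order: 5F FD 5F 15 78 ED 51 FC.

5F FD 5F 15 78 ED 51 FC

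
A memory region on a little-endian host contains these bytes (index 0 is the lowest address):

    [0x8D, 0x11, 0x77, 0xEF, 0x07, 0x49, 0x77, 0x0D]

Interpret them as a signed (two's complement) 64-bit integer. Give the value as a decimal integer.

970324543152787853

Little-endian stores the least-significant byte at the lowest address.
Reassemble most-significant byte first: 0D 77 49 07 EF 77 11 8D → 0x0D774907EF77118D.
0x0D774907EF77118D = 970324543152787853.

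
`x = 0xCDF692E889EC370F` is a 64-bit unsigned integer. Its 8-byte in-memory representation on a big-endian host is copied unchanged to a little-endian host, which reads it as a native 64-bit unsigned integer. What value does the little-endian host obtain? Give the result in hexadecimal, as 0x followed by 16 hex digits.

0x0F37EC89E892F6CD

Stored big-endian, the bytes at ascending addresses are CD F6 92 E8 89 EC 37 0F.
Read back as little-endian, the first byte is least significant, giving 0x0F37EC89E892F6CD.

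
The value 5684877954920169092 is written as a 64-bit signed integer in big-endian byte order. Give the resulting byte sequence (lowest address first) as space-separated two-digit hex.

5684877954920169092 in hexadecimal, padded to 64 bits, is 0x4EE4BE6156773E84.
Split into bytes (most-significant first): 4E E4 BE 61 56 77 3E 84.
Big-endian: lowest address holds the most-significant byte.
So the memory order matches the most-significant-first order: 4E E4 BE 61 56 77 3E 84.

4E E4 BE 61 56 77 3E 84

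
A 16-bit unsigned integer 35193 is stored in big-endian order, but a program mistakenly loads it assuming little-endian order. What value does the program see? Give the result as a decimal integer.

31113

35193 in 16-bit hexadecimal is 0x8979.
Stored big-endian, the bytes at ascending addresses are 89 79.
Read back as little-endian, the first byte is least significant, giving 0x7989.
0x7989 = 31113.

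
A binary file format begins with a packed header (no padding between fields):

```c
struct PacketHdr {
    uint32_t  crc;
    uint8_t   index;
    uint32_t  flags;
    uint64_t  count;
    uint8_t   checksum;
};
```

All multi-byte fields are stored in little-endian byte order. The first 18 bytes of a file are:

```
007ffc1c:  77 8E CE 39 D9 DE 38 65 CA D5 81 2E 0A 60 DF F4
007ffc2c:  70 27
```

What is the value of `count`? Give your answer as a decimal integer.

8139376030146003413

`count` follows `crc` (4 B), `index` (1 B), `flags` (4 B), so it starts at offset 4 + 1 + 4 = 9 and occupies 8 bytes.
Bytes at offsets 9..16: D5 81 2E 0A 60 DF F4 70.
Little-endian stores the least-significant byte at the lowest address.
Reassemble most-significant byte first: 70 F4 DF 60 0A 2E 81 D5 → 0x70F4DF600A2E81D5.
0x70F4DF600A2E81D5 = 8139376030146003413.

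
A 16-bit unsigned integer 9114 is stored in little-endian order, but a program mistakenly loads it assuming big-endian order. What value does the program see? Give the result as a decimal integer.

39459

9114 in 16-bit hexadecimal is 0x239A.
Stored little-endian, the bytes at ascending addresses are 9A 23.
Read back as big-endian, the last byte is least significant, giving 0x9A23.
0x9A23 = 39459.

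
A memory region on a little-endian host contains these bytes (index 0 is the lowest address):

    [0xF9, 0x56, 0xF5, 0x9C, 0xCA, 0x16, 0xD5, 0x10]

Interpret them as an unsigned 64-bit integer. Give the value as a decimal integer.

Little-endian stores the least-significant byte at the lowest address.
Reassemble most-significant byte first: 10 D5 16 CA 9C F5 56 F9 → 0x10D516CA9CF556F9.
0x10D516CA9CF556F9 = 1212900734118745849.

1212900734118745849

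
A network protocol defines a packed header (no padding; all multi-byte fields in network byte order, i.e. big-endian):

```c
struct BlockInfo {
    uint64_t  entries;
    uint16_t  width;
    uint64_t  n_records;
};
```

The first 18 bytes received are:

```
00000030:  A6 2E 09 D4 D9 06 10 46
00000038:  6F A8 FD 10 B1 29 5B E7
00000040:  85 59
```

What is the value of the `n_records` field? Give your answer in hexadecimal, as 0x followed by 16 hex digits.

`n_records` follows `entries` (8 B), `width` (2 B), so it starts at offset 8 + 2 = 10 and occupies 8 bytes.
Bytes at offsets 10..17: FD 10 B1 29 5B E7 85 59.
Big-endian: lowest address holds the most-significant byte.
The bytes are already most-significant first: 0xFD10B1295BE78559.

0xFD10B1295BE78559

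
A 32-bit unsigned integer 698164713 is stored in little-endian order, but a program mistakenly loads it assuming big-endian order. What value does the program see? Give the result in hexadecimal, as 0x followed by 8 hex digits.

698164713 in 32-bit hexadecimal is 0x299D25E9.
Stored little-endian, the bytes at ascending addresses are E9 25 9D 29.
Read back as big-endian, the last byte is least significant, giving 0xE9259D29.

0xE9259D29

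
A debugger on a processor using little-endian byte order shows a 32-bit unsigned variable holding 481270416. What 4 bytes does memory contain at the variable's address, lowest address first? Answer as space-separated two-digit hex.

481270416 in hexadecimal, padded to 32 bits, is 0x1CAF9A90.
Split into bytes (most-significant first): 1C AF 9A 90.
Little-endian stores the least-significant byte at the lowest address.
So at ascending addresses the bytes are 90 9A AF 1C.

90 9A AF 1C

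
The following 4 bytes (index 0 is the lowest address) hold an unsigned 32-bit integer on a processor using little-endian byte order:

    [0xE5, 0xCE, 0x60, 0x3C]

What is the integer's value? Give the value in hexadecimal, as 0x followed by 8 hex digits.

Little-endian stores the least-significant byte at the lowest address.
Reassemble most-significant byte first: 3C 60 CE E5 → 0x3C60CEE5.

0x3C60CEE5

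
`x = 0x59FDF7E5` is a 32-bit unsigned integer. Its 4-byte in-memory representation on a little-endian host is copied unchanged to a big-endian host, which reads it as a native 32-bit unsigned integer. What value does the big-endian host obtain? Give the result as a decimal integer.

Stored little-endian, the bytes at ascending addresses are E5 F7 FD 59.
Read back as big-endian, the last byte is least significant, giving 0xE5F7FD59.
0xE5F7FD59 = 3858234713.

3858234713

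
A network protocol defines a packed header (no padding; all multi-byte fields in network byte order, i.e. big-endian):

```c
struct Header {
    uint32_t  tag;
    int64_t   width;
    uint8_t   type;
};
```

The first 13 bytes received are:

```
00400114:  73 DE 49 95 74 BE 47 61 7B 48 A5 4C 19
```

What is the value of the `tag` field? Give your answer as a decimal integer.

`tag` is the first field, at byte offset 0, occupying 4 bytes.
Bytes at offsets 0..3: 73 DE 49 95.
In big-endian order the high byte comes first in memory.
The bytes are already most-significant first: 0x73DE4995.
0x73DE4995 = 1943947669.

1943947669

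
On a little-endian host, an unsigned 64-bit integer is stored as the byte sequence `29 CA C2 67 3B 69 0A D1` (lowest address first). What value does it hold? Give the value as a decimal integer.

In little-endian order the low byte comes first in memory.
Reassemble most-significant byte first: D1 0A 69 3B 67 C2 CA 29 → 0xD10A693B67C2CA29.
0xD10A693B67C2CA29 = 15062967607558851113.

15062967607558851113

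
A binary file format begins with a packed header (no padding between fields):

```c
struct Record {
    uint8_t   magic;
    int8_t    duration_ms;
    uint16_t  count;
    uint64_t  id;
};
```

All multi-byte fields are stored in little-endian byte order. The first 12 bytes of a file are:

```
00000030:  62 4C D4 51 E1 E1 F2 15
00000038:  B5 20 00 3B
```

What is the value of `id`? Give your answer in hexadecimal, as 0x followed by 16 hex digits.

0x3B0020B515F2E1E1

`id` follows `magic` (1 B), `duration_ms` (1 B), `count` (2 B), so it starts at offset 1 + 1 + 2 = 4 and occupies 8 bytes.
Bytes at offsets 4..11: E1 E1 F2 15 B5 20 00 3B.
Little-endian stores the least-significant byte at the lowest address.
Reassemble most-significant byte first: 3B 00 20 B5 15 F2 E1 E1 → 0x3B0020B515F2E1E1.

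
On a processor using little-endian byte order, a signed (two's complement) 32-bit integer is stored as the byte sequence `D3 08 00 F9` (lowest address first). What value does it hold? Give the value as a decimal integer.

Little-endian: lowest address holds the least-significant byte.
Reassemble most-significant byte first: F9 00 08 D3 → 0xF90008D3.
Top bit is set, so as a signed 32-bit value this is 0xF90008D3 − 2^32 = -117438253.

-117438253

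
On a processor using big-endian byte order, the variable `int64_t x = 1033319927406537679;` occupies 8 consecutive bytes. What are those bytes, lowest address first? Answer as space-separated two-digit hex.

0E 57 16 FF CC 66 2B CF

1033319927406537679 in hexadecimal, padded to 64 bits, is 0x0E5716FFCC662BCF.
Split into bytes (most-significant first): 0E 57 16 FF CC 66 2B CF.
Big-endian stores the most-significant byte at the lowest address.
So the memory order matches the most-significant-first order: 0E 57 16 FF CC 66 2B CF.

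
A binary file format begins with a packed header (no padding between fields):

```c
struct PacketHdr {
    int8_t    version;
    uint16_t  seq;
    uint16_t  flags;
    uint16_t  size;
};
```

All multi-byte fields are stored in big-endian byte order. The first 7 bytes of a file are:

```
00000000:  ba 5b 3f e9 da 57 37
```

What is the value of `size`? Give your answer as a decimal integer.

22327

`size` follows `version` (1 B), `seq` (2 B), `flags` (2 B), so it starts at offset 1 + 2 + 2 = 5 and occupies 2 bytes.
Bytes at offsets 5..6: 57 37.
Big-endian stores the most-significant byte at the lowest address.
The bytes are already most-significant first: 0x5737.
0x5737 = 22327.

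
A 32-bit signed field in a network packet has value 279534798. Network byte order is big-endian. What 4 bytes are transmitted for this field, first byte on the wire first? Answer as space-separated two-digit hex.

279534798 in hexadecimal, padded to 32 bits, is 0x10A95CCE.
Split into bytes (most-significant first): 10 A9 5C CE.
In big-endian order the high byte comes first in memory.
So the memory order matches the most-significant-first order: 10 A9 5C CE.

10 A9 5C CE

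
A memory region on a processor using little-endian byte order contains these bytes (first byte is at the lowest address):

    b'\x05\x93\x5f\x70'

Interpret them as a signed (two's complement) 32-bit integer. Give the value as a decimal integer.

1885311749

In little-endian order the low byte comes first in memory.
Reassemble most-significant byte first: 70 5F 93 05 → 0x705F9305.
0x705F9305 = 1885311749.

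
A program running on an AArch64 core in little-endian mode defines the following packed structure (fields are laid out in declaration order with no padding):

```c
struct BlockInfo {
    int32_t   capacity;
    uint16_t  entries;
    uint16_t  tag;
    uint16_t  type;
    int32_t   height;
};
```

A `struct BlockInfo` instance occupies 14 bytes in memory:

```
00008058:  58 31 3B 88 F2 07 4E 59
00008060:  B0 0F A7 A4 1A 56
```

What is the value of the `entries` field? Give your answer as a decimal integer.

`entries` follows `capacity` (4 bytes), so it starts at byte offset 4 and occupies 2 bytes.
Bytes at offsets 4..5: F2 07.
Little-endian stores the least-significant byte at the lowest address.
Reassemble most-significant byte first: 07 F2 → 0x07F2.
0x07F2 = 2034.

2034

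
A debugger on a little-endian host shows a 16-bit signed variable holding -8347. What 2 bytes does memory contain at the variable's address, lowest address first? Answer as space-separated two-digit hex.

Two's complement of -8347 in 16 bits: 8347 = 0x209B; invert → 0xDF64; add 1 → 0xDF65.
Split into bytes (most-significant first): DF 65.
Little-endian: lowest address holds the least-significant byte.
So at ascending addresses the bytes are 65 DF.

65 DF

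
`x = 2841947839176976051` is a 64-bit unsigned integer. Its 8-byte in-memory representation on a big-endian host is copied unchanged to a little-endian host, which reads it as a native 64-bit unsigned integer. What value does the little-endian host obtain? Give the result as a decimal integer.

12909099529745231911

2841947839176976051 in 64-bit hexadecimal is 0x2770A080A05526B3.
Stored big-endian, the bytes at ascending addresses are 27 70 A0 80 A0 55 26 B3.
Read back as little-endian, the first byte is least significant, giving 0xB32655A080A07027.
0xB32655A080A07027 = 12909099529745231911.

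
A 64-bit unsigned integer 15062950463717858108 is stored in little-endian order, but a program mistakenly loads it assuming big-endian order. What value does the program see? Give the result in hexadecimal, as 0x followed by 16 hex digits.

15062950463717858108 in 64-bit hexadecimal is 0xD10A59A3CB355B3C.
Stored little-endian, the bytes at ascending addresses are 3C 5B 35 CB A3 59 0A D1.
Read back as big-endian, the last byte is least significant, giving 0x3C5B35CBA3590AD1.

0x3C5B35CBA3590AD1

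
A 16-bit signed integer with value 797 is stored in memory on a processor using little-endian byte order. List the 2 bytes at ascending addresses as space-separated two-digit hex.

1D 03

797 in hexadecimal, padded to 16 bits, is 0x031D.
Split into bytes (most-significant first): 03 1D.
In little-endian order the low byte comes first in memory.
So at ascending addresses the bytes are 1D 03.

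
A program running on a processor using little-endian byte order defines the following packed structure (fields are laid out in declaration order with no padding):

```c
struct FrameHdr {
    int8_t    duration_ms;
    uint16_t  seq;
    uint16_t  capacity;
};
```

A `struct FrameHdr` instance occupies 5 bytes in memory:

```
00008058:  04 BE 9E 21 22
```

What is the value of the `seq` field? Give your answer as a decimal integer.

`seq` follows `duration_ms` (1 byte), so it starts at byte offset 1 and occupies 2 bytes.
Bytes at offsets 1..2: BE 9E.
Little-endian stores the least-significant byte at the lowest address.
Reassemble most-significant byte first: 9E BE → 0x9EBE.
0x9EBE = 40638.

40638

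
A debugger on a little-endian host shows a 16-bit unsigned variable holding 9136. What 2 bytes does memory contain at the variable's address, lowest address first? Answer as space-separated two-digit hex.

B0 23

9136 in hexadecimal, padded to 16 bits, is 0x23B0.
Split into bytes (most-significant first): 23 B0.
In little-endian order the low byte comes first in memory.
So at ascending addresses the bytes are B0 23.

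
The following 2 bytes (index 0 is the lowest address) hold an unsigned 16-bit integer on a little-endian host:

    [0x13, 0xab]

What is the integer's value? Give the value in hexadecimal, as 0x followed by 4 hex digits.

0xAB13

Little-endian stores the least-significant byte at the lowest address.
Reassemble most-significant byte first: AB 13 → 0xAB13.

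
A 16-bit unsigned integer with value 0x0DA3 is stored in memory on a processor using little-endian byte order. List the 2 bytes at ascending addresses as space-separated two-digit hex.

A3 0D

Split into bytes (most-significant first): 0D A3.
Little-endian stores the least-significant byte at the lowest address.
So at ascending addresses the bytes are A3 0D.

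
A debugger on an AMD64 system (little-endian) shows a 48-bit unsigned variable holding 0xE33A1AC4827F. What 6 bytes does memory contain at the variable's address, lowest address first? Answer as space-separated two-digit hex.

7F 82 C4 1A 3A E3

Split into bytes (most-significant first): E3 3A 1A C4 82 7F.
In little-endian order the low byte comes first in memory.
So at ascending addresses the bytes are 7F 82 C4 1A 3A E3.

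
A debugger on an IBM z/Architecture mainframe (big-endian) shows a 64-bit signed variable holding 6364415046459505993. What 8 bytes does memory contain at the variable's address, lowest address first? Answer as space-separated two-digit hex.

58 52 F1 C3 BF 5E BD 49

6364415046459505993 in hexadecimal, padded to 64 bits, is 0x5852F1C3BF5EBD49.
Split into bytes (most-significant first): 58 52 F1 C3 BF 5E BD 49.
In big-endian order the high byte comes first in memory.
So the memory order matches the most-significant-first order: 58 52 F1 C3 BF 5E BD 49.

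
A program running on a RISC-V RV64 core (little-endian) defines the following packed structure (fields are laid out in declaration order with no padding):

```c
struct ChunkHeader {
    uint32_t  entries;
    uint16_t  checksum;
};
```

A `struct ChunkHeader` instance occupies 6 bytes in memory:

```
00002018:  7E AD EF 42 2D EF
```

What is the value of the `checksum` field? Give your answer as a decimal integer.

61229

`checksum` follows `entries` (4 bytes), so it starts at byte offset 4 and occupies 2 bytes.
Bytes at offsets 4..5: 2D EF.
In little-endian order the low byte comes first in memory.
Reassemble most-significant byte first: EF 2D → 0xEF2D.
0xEF2D = 61229.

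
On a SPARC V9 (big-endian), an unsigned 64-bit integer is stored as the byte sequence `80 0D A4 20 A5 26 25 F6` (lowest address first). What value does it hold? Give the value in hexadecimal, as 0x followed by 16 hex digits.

In big-endian order the high byte comes first in memory.
The bytes are already most-significant first: 0x800DA420A52625F6.

0x800DA420A52625F6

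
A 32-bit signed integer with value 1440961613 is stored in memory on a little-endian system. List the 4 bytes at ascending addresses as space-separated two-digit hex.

4D 54 E3 55

1440961613 in hexadecimal, padded to 32 bits, is 0x55E3544D.
Split into bytes (most-significant first): 55 E3 54 4D.
In little-endian order the low byte comes first in memory.
So at ascending addresses the bytes are 4D 54 E3 55.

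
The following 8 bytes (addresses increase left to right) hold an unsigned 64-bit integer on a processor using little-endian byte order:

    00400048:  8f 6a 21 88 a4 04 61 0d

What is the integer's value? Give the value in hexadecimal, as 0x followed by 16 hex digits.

In little-endian order the low byte comes first in memory.
Reassemble most-significant byte first: 0D 61 04 A4 88 21 6A 8F → 0x0D6104A488216A8F.

0x0D6104A488216A8F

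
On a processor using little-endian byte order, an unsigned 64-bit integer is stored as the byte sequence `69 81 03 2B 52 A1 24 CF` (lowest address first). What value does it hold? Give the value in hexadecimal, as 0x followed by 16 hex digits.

0xCF24A1522B038169

In little-endian order the low byte comes first in memory.
Reassemble most-significant byte first: CF 24 A1 52 2B 03 81 69 → 0xCF24A1522B038169.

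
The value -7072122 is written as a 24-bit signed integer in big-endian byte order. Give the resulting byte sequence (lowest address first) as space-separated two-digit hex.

Two's complement of -7072122 in 24 bits: 7072122 = 0x6BE97A; invert → 0x941685; add 1 → 0x941686.
Split into bytes (most-significant first): 94 16 86.
Big-endian stores the most-significant byte at the lowest address.
So the memory order matches the most-significant-first order: 94 16 86.

94 16 86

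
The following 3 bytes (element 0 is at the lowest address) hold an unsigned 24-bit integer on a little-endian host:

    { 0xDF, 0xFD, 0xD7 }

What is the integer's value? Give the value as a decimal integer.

Little-endian: lowest address holds the least-significant byte.
Reassemble most-significant byte first: D7 FD DF → 0xD7FDDF.
0xD7FDDF = 14155231.

14155231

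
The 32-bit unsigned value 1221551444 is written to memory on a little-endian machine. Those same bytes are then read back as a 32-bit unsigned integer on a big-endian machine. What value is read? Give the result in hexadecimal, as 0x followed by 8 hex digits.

1221551444 in 32-bit hexadecimal is 0x48CF6554.
Stored little-endian, the bytes at ascending addresses are 54 65 CF 48.
Read back as big-endian, the last byte is least significant, giving 0x5465CF48.

0x5465CF48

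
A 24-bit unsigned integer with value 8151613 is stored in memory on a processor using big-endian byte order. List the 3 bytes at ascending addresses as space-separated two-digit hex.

8151613 in hexadecimal, padded to 24 bits, is 0x7C623D.
Split into bytes (most-significant first): 7C 62 3D.
Big-endian: lowest address holds the most-significant byte.
So the memory order matches the most-significant-first order: 7C 62 3D.

7C 62 3D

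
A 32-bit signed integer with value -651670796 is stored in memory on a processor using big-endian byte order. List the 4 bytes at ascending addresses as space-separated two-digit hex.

Two's complement of -651670796 in 32 bits: 651670796 = 0x26D7B50C; invert → 0xD9284AF3; add 1 → 0xD9284AF4.
Split into bytes (most-significant first): D9 28 4A F4.
Big-endian stores the most-significant byte at the lowest address.
So the memory order matches the most-significant-first order: D9 28 4A F4.

D9 28 4A F4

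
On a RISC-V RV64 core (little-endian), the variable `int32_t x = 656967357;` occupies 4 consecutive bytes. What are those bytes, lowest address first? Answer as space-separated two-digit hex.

BD 86 28 27

656967357 in hexadecimal, padded to 32 bits, is 0x272886BD.
Split into bytes (most-significant first): 27 28 86 BD.
In little-endian order the low byte comes first in memory.
So at ascending addresses the bytes are BD 86 28 27.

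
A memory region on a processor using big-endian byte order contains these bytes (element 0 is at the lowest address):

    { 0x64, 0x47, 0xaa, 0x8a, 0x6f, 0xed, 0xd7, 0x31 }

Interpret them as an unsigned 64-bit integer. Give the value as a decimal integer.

Big-endian: lowest address holds the most-significant byte.
The bytes are already most-significant first: 0x6447AA8A6FEDD731.
0x6447AA8A6FEDD731 = 7225931638699317041.

7225931638699317041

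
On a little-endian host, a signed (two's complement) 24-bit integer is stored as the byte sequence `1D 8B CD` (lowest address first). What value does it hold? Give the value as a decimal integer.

In little-endian order the low byte comes first in memory.
Reassemble most-significant byte first: CD 8B 1D → 0xCD8B1D.
Top bit is set, so as a signed 24-bit value this is 0xCD8B1D − 2^24 = -3306723.

-3306723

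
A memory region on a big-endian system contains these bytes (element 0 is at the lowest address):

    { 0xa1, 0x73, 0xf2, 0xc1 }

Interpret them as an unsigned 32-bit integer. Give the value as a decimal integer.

Big-endian: lowest address holds the most-significant byte.
The bytes are already most-significant first: 0xA173F2C1.
0xA173F2C1 = 2708730561.

2708730561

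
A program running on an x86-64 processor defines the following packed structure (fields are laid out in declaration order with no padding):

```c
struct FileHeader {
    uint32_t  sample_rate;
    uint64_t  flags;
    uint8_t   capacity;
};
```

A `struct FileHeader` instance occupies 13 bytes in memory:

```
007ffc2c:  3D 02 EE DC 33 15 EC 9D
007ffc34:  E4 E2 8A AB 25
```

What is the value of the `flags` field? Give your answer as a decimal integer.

`flags` follows `sample_rate` (4 bytes), so it starts at byte offset 4 and occupies 8 bytes.
Bytes at offsets 4..11: 33 15 EC 9D E4 E2 8A AB.
In little-endian order the low byte comes first in memory.
Reassemble most-significant byte first: AB 8A E2 E4 9D EC 15 33 → 0xAB8AE2E49DEC1533.
0xAB8AE2E49DEC1533 = 12360941598801663283.

12360941598801663283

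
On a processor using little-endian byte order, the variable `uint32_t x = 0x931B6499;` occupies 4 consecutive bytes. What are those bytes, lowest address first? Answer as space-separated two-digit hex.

Split into bytes (most-significant first): 93 1B 64 99.
In little-endian order the low byte comes first in memory.
So at ascending addresses the bytes are 99 64 1B 93.

99 64 1B 93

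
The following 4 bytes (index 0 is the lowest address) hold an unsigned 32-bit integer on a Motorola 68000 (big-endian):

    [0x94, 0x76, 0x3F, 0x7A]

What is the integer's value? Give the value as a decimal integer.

In big-endian order the high byte comes first in memory.
The bytes are already most-significant first: 0x94763F7A.
0x94763F7A = 2490777466.

2490777466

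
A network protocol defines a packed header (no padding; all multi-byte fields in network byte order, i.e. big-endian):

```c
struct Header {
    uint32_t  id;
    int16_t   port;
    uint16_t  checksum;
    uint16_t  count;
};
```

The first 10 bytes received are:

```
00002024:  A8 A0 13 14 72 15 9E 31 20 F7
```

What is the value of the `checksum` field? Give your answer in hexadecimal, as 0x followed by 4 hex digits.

`checksum` follows `id` (4 B), `port` (2 B), so it starts at offset 4 + 2 = 6 and occupies 2 bytes.
Bytes at offsets 6..7: 9E 31.
Big-endian: lowest address holds the most-significant byte.
The bytes are already most-significant first: 0x9E31.

0x9E31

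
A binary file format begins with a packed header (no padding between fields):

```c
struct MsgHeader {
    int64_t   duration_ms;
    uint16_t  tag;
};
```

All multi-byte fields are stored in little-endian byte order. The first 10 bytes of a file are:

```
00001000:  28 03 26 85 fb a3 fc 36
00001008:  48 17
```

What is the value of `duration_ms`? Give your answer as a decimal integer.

3962222072845173544

`duration_ms` is the first field, at byte offset 0, occupying 8 bytes.
Bytes at offsets 0..7: 28 03 26 85 FB A3 FC 36.
Little-endian stores the least-significant byte at the lowest address.
Reassemble most-significant byte first: 36 FC A3 FB 85 26 03 28 → 0x36FCA3FB85260328.
0x36FCA3FB85260328 = 3962222072845173544.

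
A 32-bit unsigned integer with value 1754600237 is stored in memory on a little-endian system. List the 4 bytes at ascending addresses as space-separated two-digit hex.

1754600237 in hexadecimal, padded to 32 bits, is 0x6895132D.
Split into bytes (most-significant first): 68 95 13 2D.
Little-endian: lowest address holds the least-significant byte.
So at ascending addresses the bytes are 2D 13 95 68.

2D 13 95 68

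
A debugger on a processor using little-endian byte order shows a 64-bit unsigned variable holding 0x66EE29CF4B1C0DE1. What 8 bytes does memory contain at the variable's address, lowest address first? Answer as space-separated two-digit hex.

E1 0D 1C 4B CF 29 EE 66

Split into bytes (most-significant first): 66 EE 29 CF 4B 1C 0D E1.
In little-endian order the low byte comes first in memory.
So at ascending addresses the bytes are E1 0D 1C 4B CF 29 EE 66.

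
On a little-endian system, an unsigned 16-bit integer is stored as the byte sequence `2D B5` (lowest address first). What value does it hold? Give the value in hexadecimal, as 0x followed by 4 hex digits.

0xB52D

Little-endian stores the least-significant byte at the lowest address.
Reassemble most-significant byte first: B5 2D → 0xB52D.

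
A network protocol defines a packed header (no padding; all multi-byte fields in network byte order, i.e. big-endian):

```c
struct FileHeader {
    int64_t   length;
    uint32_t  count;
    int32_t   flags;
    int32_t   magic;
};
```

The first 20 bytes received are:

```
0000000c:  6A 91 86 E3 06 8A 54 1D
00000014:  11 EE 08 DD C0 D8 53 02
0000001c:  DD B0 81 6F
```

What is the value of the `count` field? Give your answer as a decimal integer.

300812509

`count` follows `length` (8 bytes), so it starts at byte offset 8 and occupies 4 bytes.
Bytes at offsets 8..11: 11 EE 08 DD.
Big-endian stores the most-significant byte at the lowest address.
The bytes are already most-significant first: 0x11EE08DD.
0x11EE08DD = 300812509.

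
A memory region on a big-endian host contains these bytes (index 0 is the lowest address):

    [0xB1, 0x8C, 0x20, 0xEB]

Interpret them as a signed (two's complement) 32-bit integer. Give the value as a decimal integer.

-1316216597

Big-endian: lowest address holds the most-significant byte.
The bytes are already most-significant first: 0xB18C20EB.
Top bit is set, so as a signed 32-bit value this is 0xB18C20EB − 2^32 = -1316216597.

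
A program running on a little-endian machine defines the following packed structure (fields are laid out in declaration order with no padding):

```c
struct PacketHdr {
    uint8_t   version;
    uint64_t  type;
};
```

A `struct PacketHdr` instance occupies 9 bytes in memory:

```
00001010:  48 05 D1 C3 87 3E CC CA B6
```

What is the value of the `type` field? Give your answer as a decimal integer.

13171564629136232709

`type` follows `version` (1 byte), so it starts at byte offset 1 and occupies 8 bytes.
Bytes at offsets 1..8: 05 D1 C3 87 3E CC CA B6.
Little-endian stores the least-significant byte at the lowest address.
Reassemble most-significant byte first: B6 CA CC 3E 87 C3 D1 05 → 0xB6CACC3E87C3D105.
0xB6CACC3E87C3D105 = 13171564629136232709.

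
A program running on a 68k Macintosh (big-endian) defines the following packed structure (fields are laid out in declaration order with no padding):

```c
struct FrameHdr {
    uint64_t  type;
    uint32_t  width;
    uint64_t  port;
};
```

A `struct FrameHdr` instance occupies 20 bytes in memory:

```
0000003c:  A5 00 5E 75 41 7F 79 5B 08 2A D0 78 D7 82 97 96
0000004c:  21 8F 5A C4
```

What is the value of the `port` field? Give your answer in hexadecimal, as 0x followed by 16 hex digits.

0xD7829796218F5AC4

`port` follows `type` (8 B), `width` (4 B), so it starts at offset 8 + 4 = 12 and occupies 8 bytes.
Bytes at offsets 12..19: D7 82 97 96 21 8F 5A C4.
In big-endian order the high byte comes first in memory.
The bytes are already most-significant first: 0xD7829796218F5AC4.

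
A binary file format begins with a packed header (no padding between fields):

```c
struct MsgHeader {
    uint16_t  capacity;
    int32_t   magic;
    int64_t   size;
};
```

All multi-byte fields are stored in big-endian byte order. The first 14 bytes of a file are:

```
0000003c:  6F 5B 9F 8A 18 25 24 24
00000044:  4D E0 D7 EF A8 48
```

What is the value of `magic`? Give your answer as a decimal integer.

`magic` follows `capacity` (2 bytes), so it starts at byte offset 2 and occupies 4 bytes.
Bytes at offsets 2..5: 9F 8A 18 25.
Big-endian stores the most-significant byte at the lowest address.
The bytes are already most-significant first: 0x9F8A1825.
Top bit is set, so as a signed 32-bit value this is 0x9F8A1825 − 2^32 = -1618339803.

-1618339803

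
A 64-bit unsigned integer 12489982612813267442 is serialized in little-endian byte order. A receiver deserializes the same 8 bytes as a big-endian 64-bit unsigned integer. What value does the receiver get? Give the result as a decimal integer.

12489982612813267442 in 64-bit hexadecimal is 0xAD555502F78A41F2.
Stored little-endian, the bytes at ascending addresses are F2 41 8A F7 02 55 55 AD.
Read back as big-endian, the last byte is least significant, giving 0xF2418AF7025555AD.
0xF2418AF7025555AD = 17456386424165455277.

17456386424165455277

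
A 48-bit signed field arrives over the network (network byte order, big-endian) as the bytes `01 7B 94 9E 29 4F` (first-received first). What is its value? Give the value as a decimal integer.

In big-endian order the high byte comes first in memory.
The bytes are already most-significant first: 0x017B949E294F.
0x017B949E294F = 1630285998415.

1630285998415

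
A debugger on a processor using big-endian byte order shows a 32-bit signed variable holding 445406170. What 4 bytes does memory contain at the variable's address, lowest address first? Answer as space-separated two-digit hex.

445406170 in hexadecimal, padded to 32 bits, is 0x1A8C5BDA.
Split into bytes (most-significant first): 1A 8C 5B DA.
Big-endian: lowest address holds the most-significant byte.
So the memory order matches the most-significant-first order: 1A 8C 5B DA.

1A 8C 5B DA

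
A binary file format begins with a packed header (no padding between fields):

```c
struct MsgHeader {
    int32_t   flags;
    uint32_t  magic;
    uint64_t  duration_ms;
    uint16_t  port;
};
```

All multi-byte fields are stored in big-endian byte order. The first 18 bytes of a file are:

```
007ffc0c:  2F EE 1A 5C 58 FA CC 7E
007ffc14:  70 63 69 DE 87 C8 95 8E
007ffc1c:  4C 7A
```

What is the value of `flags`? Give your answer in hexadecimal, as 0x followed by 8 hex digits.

0x2FEE1A5C

`flags` is the first field, at byte offset 0, occupying 4 bytes.
Bytes at offsets 0..3: 2F EE 1A 5C.
Big-endian stores the most-significant byte at the lowest address.
The bytes are already most-significant first: 0x2FEE1A5C.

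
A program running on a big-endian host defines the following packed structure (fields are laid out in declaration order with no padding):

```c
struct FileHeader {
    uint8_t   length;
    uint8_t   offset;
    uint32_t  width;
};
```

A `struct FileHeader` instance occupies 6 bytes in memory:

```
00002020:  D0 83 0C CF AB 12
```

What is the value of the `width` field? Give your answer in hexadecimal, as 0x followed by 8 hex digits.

`width` follows `length` (1 B), `offset` (1 B), so it starts at offset 1 + 1 = 2 and occupies 4 bytes.
Bytes at offsets 2..5: 0C CF AB 12.
In big-endian order the high byte comes first in memory.
The bytes are already most-significant first: 0x0CCFAB12.

0x0CCFAB12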